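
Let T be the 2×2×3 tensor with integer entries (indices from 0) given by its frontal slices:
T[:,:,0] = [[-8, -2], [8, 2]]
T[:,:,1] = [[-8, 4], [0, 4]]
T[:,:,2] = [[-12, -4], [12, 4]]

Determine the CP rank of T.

3

Lower bound: the mode-3 unfolding of T (rows indexed by k, columns by (i,j) = (0,0), (0,1), (1,0), (1,1)) is [[-8, -2, 8, 2], [-8, 4, 0, 4], [-12, -4, 12, 4]].
There the 3×3 minor on rows k ∈ {0, 1, 2}, columns (i,j) ∈ {(0,0), (0,1), (1,0)} is det [[-8, -2, 8], [-8, 4, 0], [-12, -4, 12]] = 64 ≠ 0, so this unfolding has rank ≥ 3; CP rank is at least every unfolding rank, so rank(T) ≥ 3. (Unfolding ranks only ever bound the CP rank from below — rank(T) can be strictly larger than all of them — so the matching upper bound has to come from an explicit 3-term decomposition.)
Upper bound: T is a sum of 3 rank-1 terms, T = (1, -1) ⊗ (1, 0) ⊗ (-4, -4, -4) + (1, -1) ⊗ (2, 1) ⊗ (-2, 0, -4) + (1, 1) ⊗ (1, -1) ⊗ (0, -4, 0) (written with every a and b primitive with positive leading entry and the scale carried by c; CP decompositions are not unique, and this one is verified by expanding entrywise), so rank(T) ≤ 3.
These bounds meet, so rank(T) = 3.
Check entry T[1,0,2] = 12: (-1)·(1)·(-4) + (-1)·(2)·(-4) + (1)·(1)·(0) = 12.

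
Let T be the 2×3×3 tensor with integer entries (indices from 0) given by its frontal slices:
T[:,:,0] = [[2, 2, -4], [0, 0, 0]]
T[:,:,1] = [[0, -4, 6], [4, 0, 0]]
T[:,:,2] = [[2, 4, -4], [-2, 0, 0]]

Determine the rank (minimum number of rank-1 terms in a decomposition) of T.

3

Lower bound: the mode-3 unfolding of T (rows indexed by k, columns by (i,j) = (0,0), (0,1), (0,2), (1,0), (1,1), (1,2)) is [[2, 2, -4, 0, 0, 0], [0, -4, 6, 4, 0, 0], [2, 4, -4, -2, 0, 0]].
There the 3×3 minor on rows k ∈ {0, 1, 2}, columns (i,j) ∈ {(0,0), (0,1), (0,2)} is det [[2, 2, -4], [0, -4, 6], [2, 4, -4]] = -24 ≠ 0, so this unfolding has rank ≥ 3; CP rank is at least every unfolding rank, so rank(T) ≥ 3. (This is only a lower bound: in general the CP rank may exceed every unfolding rank, so we still need to exhibit 3 rank-1 terms summing to T.)
Upper bound: T is a sum of 3 rank-1 terms, T = [1, 0] ⊗ [0, 0, 1] ⊗ [-2, 2, 0] + [1, 0] ⊗ [1, 1, -1] ⊗ [2, -4, 4] + [1, 1] ⊗ [1, 0, 0] ⊗ [0, 4, -2] (written with every a and b primitive with positive leading entry and the scale carried by c; CP decompositions are not unique, and this one is verified by expanding entrywise), so rank(T) ≤ 3.
These bounds meet, so rank(T) = 3.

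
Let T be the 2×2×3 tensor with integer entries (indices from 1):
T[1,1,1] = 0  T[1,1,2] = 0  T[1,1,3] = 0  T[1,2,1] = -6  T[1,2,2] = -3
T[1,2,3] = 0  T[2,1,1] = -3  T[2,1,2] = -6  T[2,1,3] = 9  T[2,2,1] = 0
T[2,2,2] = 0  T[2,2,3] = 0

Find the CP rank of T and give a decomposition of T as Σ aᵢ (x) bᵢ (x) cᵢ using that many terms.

Lower bound: the mode-1 unfolding of T (rows indexed by i, columns by (j,k) = (1,1), (1,2), (1,3), (2,1), (2,2), (2,3)) is [[0, 0, 0, -6, -3, 0], [-3, -6, 9, 0, 0, 0]].
There the 2×2 minor on rows i ∈ {1, 2}, columns (j,k) ∈ {(1,1), (2,1)} is det [[0, -6], [-3, 0]] = -18 ≠ 0, so this unfolding has rank ≥ 2; CP rank is at least every unfolding rank, so rank(T) ≥ 2. (This is only a lower bound: in general the CP rank may exceed every unfolding rank, so we still need to exhibit 2 rank-1 terms summing to T.)
Upper bound — finding two terms. Write S_k = T[:,:,k] for the frontal slices: S₁ = [[0, -6], [-3, 0]], S₂ = [[0, -3], [-6, 0]], S₃ = [[0, 0], [9, 0]].
If T = a₁ (x) b₁ (x) c₁ + a₂ (x) b₂ (x) c₂ then each S_k = c₁[k]·a₁b₁ᵀ + c₂[k]·a₂b₂ᵀ. S₁ and S₂ are linearly independent, so a₁b₁ᵀ and a₂b₂ᵀ must span the same plane of matrices: they are the rank-1 matrices of the form x·S₁ + y·S₂.
det(x·S₁ + y·S₂) is −18·x² − 45·xy − 18·y² = (-9)·(x + 2·y)(2·x + y), vanishing at (x:y) = (2:-1) and (1:-2).
M₁ = 2·S₁ − S₂ = [[0, -9], [0, 0]] = (-9)·[1, 0][0, 1]ᵀ and M₂ = S₁ − 2·S₂ = [[0, 0], [9, 0]] = 9·[0, 1][1, 0]ᵀ, so take a₁ = [1, 0], b₁ = [0, 1], a₂ = [0, 1], b₂ = [1, 0].
Each slice is an integer combination of E₁ = a₁b₁ᵀ and E₂ = a₂b₂ᵀ: S₁ = −6·E₁ − 3·E₂, S₂ = −3·E₁ − 6·E₂, S₃ = 9·E₂; reading off coefficients, c₁ = [-6, -3, 0] and c₂ = [-3, -6, 9].
Hence T = [1, 0] (x) [0, 1] (x) [-6, -3, 0] + [0, 1] (x) [1, 0] (x) [-3, -6, 9], so rank(T) ≤ 2.
These bounds meet, so rank(T) = 2.

rank(T) = 2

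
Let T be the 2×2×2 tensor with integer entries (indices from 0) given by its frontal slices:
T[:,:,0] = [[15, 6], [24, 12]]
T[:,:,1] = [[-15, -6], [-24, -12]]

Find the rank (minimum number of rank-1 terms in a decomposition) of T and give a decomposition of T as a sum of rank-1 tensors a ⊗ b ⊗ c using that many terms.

rank(T) = 2

Lower bound: in the mode-1 unfolding of T (rows indexed by i, columns by (j,k)) the 2×2 minor on rows i ∈ {0, 1}, columns (j,k) ∈ {(0,0), (1,0)} is det [[15, 6], [24, 12]] = 36 ≠ 0, so that unfolding has rank ≥ 2 and hence rank(T) ≥ 2 (CP rank is at least every unfolding rank, though it can be larger).
Upper bound: T[:,:,k] = c[k]·M for every slice, with c = [1, -1] and M = [[15, 6], [24, 12]] (rows i, columns j).
Splitting M by its rows (i = 0, 1), M = [1, 0][15, 6]ᵀ + [0, 1][24, 12]ᵀ.
Hence T = [1, 0] ⊗ [15, 6] ⊗ [1, -1] + [0, 1] ⊗ [24, 12] ⊗ [1, -1], so rank(T) ≤ 2.
These bounds meet, so rank(T) = 2.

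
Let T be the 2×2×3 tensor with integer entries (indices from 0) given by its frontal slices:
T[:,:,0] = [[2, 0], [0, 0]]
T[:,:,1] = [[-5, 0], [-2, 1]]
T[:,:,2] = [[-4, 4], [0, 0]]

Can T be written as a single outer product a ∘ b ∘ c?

The mode-3 unfolding of T (rows indexed by k, columns by (i,j) = (0,0), (0,1), (1,0), (1,1)) is [[2, 0, 0, 0], [-5, 0, -2, 1], [-4, 4, 0, 0]].
There the 3×3 minor on rows k ∈ {0, 1, 2}, columns (i,j) ∈ {(0,0), (0,1), (1,0)} is det [[2, 0, 0], [-5, 0, -2], [-4, 4, 0]] = 16 ≠ 0, so this unfolding has rank ≥ 3; CP rank is at least every unfolding rank, so rank(T) ≥ 3.
In particular rank(T) ≥ 3 > 1, so T is not rank-1.

No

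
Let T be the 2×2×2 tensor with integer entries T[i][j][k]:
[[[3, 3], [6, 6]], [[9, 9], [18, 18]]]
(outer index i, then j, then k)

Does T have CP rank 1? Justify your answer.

If T = a ⊗ b ⊗ c then every fibre of T is a multiple of the corresponding factor, so read the factors off the fibres through the nonzero entry T[0,0,0] = 3.
The mode-1 fibre T[:,0,0] = [3, 9] gives a = [1, 3] (primitive direction); the mode-2 fibre T[0,:,0] = [3, 6] gives b = [1, 2]; then c[k] = T[0,0,k] / (a[0]·b[0]) = [3, 3] / 1 = [3, 3].
Expanding [1, 3] ⊗ [1, 2] ⊗ [3, 3] reproduces all 8 entries of T, so T = [1, 3] ⊗ [1, 2] ⊗ [3, 3] and rank(T) ≤ 1.
Equivalently every frontal slice T[:,:,k] is c[k] times the rank-1 matrix [1, 3] ⊗ [1, 2]. So T has rank 1 (it is nonzero).

Yes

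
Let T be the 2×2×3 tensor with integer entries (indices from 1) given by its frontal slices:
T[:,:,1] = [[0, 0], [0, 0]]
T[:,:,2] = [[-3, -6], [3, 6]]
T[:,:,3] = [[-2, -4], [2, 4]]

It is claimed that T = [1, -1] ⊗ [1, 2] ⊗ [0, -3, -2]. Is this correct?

Yes

Reconstruct entrywise from the claimed factors. For example, T[1,2,2] = -6 and Σₗ aₗ[1]bₗ[2]cₗ[2] = (1)·(2)·(-3) = -6; checking all 12 entries, every one matches. The claim holds.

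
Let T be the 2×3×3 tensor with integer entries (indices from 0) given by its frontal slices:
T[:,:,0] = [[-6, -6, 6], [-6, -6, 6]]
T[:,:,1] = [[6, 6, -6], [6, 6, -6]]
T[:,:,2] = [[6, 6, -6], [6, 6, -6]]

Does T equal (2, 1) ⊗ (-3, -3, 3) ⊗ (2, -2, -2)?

No

Reconstruct entry (0,0,0) from the claimed factors: Σₗ aₗ[0]bₗ[0]cₗ[0] = (2)·(-3)·(2) = -12, but T[0,0,0] = -6. The claim is false.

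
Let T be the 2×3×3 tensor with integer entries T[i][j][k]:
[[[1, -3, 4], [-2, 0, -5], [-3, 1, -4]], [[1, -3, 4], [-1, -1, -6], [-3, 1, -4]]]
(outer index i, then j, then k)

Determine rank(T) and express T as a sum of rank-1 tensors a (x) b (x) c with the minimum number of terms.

rank(T) = 3

Lower bound: the mode-3 unfolding of T (rows indexed by k, columns by (i,j) = (0,0), (0,1), (0,2), (1,0), (1,1), (1,2)) is [[1, -2, -3, 1, -1, -3], [-3, 0, 1, -3, -1, 1], [4, -5, -4, 4, -6, -4]].
There the 3×3 minor on rows k ∈ {0, 1, 2}, columns (i,j) ∈ {(0,0), (0,1), (0,2)} is det [[1, -2, -3], [-3, 0, 1], [4, -5, -4]] = -24 ≠ 0, so this unfolding has rank ≥ 3; CP rank is at least every unfolding rank, so rank(T) ≥ 3. (Flattening ranks never certify an upper bound on CP rank; for that we must actually write T with 3 rank-1 terms.)
Upper bound: T is a sum of 3 rank-1 terms, T = [1, 1] (x) [1, -1, -1] (x) [2, -2, 4] + [1, 1] (x) [1, 1, 1] (x) [-1, -1, 0] + [1, 2] (x) [0, 1, 0] (x) [1, -1, -1] (written with every a and b primitive with positive leading entry and the scale carried by c; CP decompositions are not unique, and this one is verified by expanding entrywise), so rank(T) ≤ 3.
These bounds meet, so rank(T) = 3.
Check entry T[1,1,2] = -6: (1)·(-1)·(4) + (1)·(1)·(0) + (2)·(1)·(-1) = -6.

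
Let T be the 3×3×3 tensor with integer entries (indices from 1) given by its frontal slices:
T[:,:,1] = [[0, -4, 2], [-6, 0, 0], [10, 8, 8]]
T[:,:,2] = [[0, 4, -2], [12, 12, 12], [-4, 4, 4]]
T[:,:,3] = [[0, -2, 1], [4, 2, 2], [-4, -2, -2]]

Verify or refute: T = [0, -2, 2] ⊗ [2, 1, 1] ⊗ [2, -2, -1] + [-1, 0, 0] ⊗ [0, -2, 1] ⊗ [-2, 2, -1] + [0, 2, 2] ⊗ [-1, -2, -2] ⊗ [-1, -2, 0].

Yes

Reconstruct entrywise from the claimed factors. For example, T[1,3,3] = 1 and Σₗ aₗ[1]bₗ[3]cₗ[3] = (0)·(1)·(-1) + (-1)·(1)·(-1) + (0)·(-2)·(0) = 1; checking all 27 entries, every one matches. The claim holds.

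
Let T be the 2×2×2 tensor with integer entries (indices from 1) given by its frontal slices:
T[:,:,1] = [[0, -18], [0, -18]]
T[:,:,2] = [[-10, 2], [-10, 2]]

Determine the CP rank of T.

2

Lower bound: the mode-3 unfolding of T (rows indexed by k, columns by (i,j) = (1,1), (1,2), (2,1), (2,2)) is [[0, -18, 0, -18], [-10, 2, -10, 2]].
There the 2×2 minor on rows k ∈ {1, 2}, columns (i,j) ∈ {(1,1), (1,2)} is det [[0, -18], [-10, 2]] = -180 ≠ 0, so this unfolding has rank ≥ 2; CP rank is at least every unfolding rank, so rank(T) ≥ 2. (Flattening ranks never certify an upper bound on CP rank; for that we must actually write T with 2 rank-1 terms.)
Upper bound — finding two terms. Every mode-1 slice of T is a multiple of one matrix: T[i,:,:] = a[i]·M with a = [1, 1] and M = [[0, -10], [-18, 2]] (rows indexed by j, columns by k). So it suffices to write M as a sum of two rank-1 matrices.
Splitting M by its rows (j = 1, 2), M = [1, 0][0, -10]ᵀ + [0, 1][-18, 2]ᵀ.
Hence T = [1, 1] ∘ [1, 0] ∘ [0, -10] + [1, 1] ∘ [0, 1] ∘ [-18, 2], so rank(T) ≤ 2.
These bounds meet, so rank(T) = 2.
Check entry T[2,1,2] = -10: (1)·(1)·(-10) + (1)·(0)·(2) = -10.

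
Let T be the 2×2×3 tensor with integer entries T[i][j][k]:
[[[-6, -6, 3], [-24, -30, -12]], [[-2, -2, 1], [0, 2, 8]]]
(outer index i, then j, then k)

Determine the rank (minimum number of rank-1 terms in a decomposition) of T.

Lower bound: the mode-2 unfolding of T (rows indexed by j, columns by (i,k) = (0,0), (0,1), (0,2), (1,0), (1,1), (1,2)) is [[-6, -6, 3, -2, -2, 1], [-24, -30, -12, 0, 2, 8]].
There the 2×2 minor on rows j ∈ {0, 1}, columns (i,k) ∈ {(0,0), (0,1)} is det [[-6, -6], [-24, -30]] = 36 ≠ 0, so this unfolding has rank ≥ 2; CP rank is at least every unfolding rank, so rank(T) ≥ 2. (Flattening ranks never certify an upper bound on CP rank; for that we must actually write T with 2 rank-1 terms.)
Upper bound — finding two terms. Write S_k = T[:,:,k] for the frontal slices: S₀ = [[-6, -24], [-2, 0]], S₁ = [[-6, -30], [-2, 2]], S₂ = [[3, -12], [1, 8]].
If T = a₁ ⊗ b₁ ⊗ c₁ + a₂ ⊗ b₂ ⊗ c₂ then each S_k = c₁[k]·a₁b₁ᵀ + c₂[k]·a₂b₂ᵀ. S₀ and S₁ are linearly independent, so a₁b₁ᵀ and a₂b₂ᵀ must span the same plane of matrices: they are the rank-1 matrices of the form x·S₀ + y·S₁.
det(x·S₀ + y·S₁) is −48·x² − 120·xy − 72·y² = (-24)·(2·x + 3·y)(x + y), vanishing at (x:y) = (3:-2) and (1:-1).
M₁ = 3·S₀ − 2·S₁ = [[-6, -12], [-2, -4]] = (-2)·[3, 1][1, 2]ᵀ and M₂ = S₀ − S₁ = [[0, 6], [0, -2]] = 2·[3, -1][0, 1]ᵀ, so take a₁ = [3, 1], b₁ = [1, 2], a₂ = [3, -1], b₂ = [0, 1].
Each slice is an integer combination of E₁ = a₁b₁ᵀ and E₂ = a₂b₂ᵀ: S₀ = −2·E₁ − 4·E₂, S₁ = −2·E₁ − 6·E₂, S₂ = E₁ − 6·E₂; reading off coefficients, c₁ = [-2, -2, 1] and c₂ = [-4, -6, -6].
Hence T = [3, 1] ⊗ [1, 2] ⊗ [-2, -2, 1] + [3, -1] ⊗ [0, 1] ⊗ [-4, -6, -6], so rank(T) ≤ 2.
These bounds meet, so rank(T) = 2.

2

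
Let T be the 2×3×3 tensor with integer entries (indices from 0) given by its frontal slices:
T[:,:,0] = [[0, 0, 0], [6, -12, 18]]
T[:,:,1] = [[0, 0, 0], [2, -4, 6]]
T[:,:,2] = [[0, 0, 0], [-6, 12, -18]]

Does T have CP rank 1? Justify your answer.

If T = a ⊗ b ⊗ c then every fibre of T is a multiple of the corresponding factor, so read the factors off the fibres through the nonzero entry T[1,0,0] = 6.
The mode-1 fibre T[:,0,0] = [0, 6] gives a = [0, 1] (primitive direction); the mode-2 fibre T[1,:,0] = [6, -12, 18] gives b = [1, -2, 3]; then c[k] = T[1,0,k] / (a[1]·b[0]) = [6, 2, -6] / 1 = [6, 2, -6].
Expanding [0, 1] ⊗ [1, -2, 3] ⊗ [6, 2, -6] reproduces all 18 entries of T, so T = [0, 1] ⊗ [1, -2, 3] ⊗ [6, 2, -6] and rank(T) ≤ 1.
Equivalently every frontal slice T[:,:,k] is c[k] times the rank-1 matrix [0, 1] ⊗ [1, -2, 3]. So T has rank 1 (it is nonzero).

Yes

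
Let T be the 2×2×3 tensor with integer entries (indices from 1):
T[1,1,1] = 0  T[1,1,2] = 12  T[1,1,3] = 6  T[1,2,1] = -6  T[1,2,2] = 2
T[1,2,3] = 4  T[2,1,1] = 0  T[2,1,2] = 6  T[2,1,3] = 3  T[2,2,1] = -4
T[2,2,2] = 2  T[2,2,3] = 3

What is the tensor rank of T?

Lower bound: the mode-2 unfolding of T (rows indexed by j, columns by (i,k) = (1,1), (1,2), (1,3), (2,1), (2,2), (2,3)) is [[0, 12, 6, 0, 6, 3], [-6, 2, 4, -4, 2, 3]].
There the 2×2 minor on rows j ∈ {1, 2}, columns (i,k) ∈ {(1,1), (1,2)} is det [[0, 12], [-6, 2]] = 72 ≠ 0, so this unfolding has rank ≥ 2; CP rank is at least every unfolding rank, so rank(T) ≥ 2. (Unfolding ranks only ever bound the CP rank from below — rank(T) can be strictly larger than all of them — so the matching upper bound has to come from an explicit 2-term decomposition.)
Upper bound — finding two terms. Write S_k = T[:,:,k] for the frontal slices: S₁ = [[0, -6], [0, -4]], S₂ = [[12, 2], [6, 2]], S₃ = [[6, 4], [3, 3]].
If T = a₁ ⊗ b₁ ⊗ c₁ + a₂ ⊗ b₂ ⊗ c₂ then each S_k = c₁[k]·a₁b₁ᵀ + c₂[k]·a₂b₂ᵀ. S₁ and S₂ are linearly independent, so a₁b₁ᵀ and a₂b₂ᵀ must span the same plane of matrices: they are the rank-1 matrices of the form x·S₁ + y·S₂.
det(x·S₁ + y·S₂) is −12·xy + 12·y² = (-12)·(x − y)(y), vanishing at (x:y) = (1:1) and (1:0).
M₁ = S₁ + S₂ = [[12, -4], [6, -2]] = 2·[2, 1][3, -1]ᵀ and M₂ = S₁ = [[0, -6], [0, -4]] = (-2)·[3, 2][0, 1]ᵀ, so take a₁ = [2, 1], b₁ = [3, -1], a₂ = [3, 2], b₂ = [0, 1].
Each slice is an integer combination of E₁ = a₁b₁ᵀ and E₂ = a₂b₂ᵀ: S₁ = −2·E₂, S₂ = 2·E₁ + 2·E₂, S₃ = E₁ + 2·E₂; reading off coefficients, c₁ = [0, 2, 1] and c₂ = [-2, 2, 2].
Hence T = [2, 1] ⊗ [3, -1] ⊗ [0, 2, 1] + [3, 2] ⊗ [0, 1] ⊗ [-2, 2, 2], so rank(T) ≤ 2.
These bounds meet, so rank(T) = 2.

2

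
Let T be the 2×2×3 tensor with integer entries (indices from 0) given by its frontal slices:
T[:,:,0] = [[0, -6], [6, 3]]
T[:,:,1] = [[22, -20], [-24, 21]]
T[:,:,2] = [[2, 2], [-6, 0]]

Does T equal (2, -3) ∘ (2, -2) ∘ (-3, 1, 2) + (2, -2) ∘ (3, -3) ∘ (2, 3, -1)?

Reconstruct entry (0,1,0) from the claimed factors: Σₗ aₗ[0]bₗ[1]cₗ[0] = (2)·(-2)·(-3) + (2)·(-3)·(2) = 0, but T[0,1,0] = -6. The claim is false.

No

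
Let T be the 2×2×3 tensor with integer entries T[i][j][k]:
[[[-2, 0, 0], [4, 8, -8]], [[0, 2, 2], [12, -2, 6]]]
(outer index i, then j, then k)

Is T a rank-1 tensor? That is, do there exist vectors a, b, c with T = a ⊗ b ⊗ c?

No

The mode-3 unfolding of T (rows indexed by k, columns by (i,j) = (0,0), (0,1), (1,0), (1,1)) is [[-2, 4, 0, 12], [0, 8, 2, -2], [0, -8, 2, 6]].
There the 3×3 minor on rows k ∈ {0, 1, 2}, columns (i,j) ∈ {(0,0), (0,1), (1,0)} is det [[-2, 4, 0], [0, 8, 2], [0, -8, 2]] = -64 ≠ 0, so this unfolding has rank ≥ 3; CP rank is at least every unfolding rank, so rank(T) ≥ 3.
In particular rank(T) ≥ 3 > 1, so T is not rank-1.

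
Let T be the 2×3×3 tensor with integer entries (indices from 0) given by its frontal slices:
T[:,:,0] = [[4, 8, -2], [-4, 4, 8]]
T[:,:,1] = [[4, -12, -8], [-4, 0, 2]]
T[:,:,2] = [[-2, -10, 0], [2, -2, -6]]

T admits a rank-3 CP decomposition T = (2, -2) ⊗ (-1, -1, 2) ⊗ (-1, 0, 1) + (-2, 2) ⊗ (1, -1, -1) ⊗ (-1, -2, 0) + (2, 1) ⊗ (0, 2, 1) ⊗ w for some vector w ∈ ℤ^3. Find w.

Subtract the known terms from T to get the rank-1 residual R = (2, 1) ⊗ (0, 2, 1) ⊗ w, so R[i,j,k] = a[i]·b[j]·w[k]. Pick indices with nonzero a[0]·b[1] = (2)·(2) = 4. Only the fibre through (0,1,·) is needed: R[0,1,:] = T[0,1,:] − Σₗ aₗ[0]bₗ[1]cₗ = [8, -12, -10] − (2)·(-1)·(-1, 0, 1) − (-2)·(-1)·(-1, -2, 0) = [8, -8, -8]. Then w[k] = R[0,1,k] / 4 for each k, giving w = [8, -8, -8] / 4 = (2, -2, -2).

w = (2, -2, -2)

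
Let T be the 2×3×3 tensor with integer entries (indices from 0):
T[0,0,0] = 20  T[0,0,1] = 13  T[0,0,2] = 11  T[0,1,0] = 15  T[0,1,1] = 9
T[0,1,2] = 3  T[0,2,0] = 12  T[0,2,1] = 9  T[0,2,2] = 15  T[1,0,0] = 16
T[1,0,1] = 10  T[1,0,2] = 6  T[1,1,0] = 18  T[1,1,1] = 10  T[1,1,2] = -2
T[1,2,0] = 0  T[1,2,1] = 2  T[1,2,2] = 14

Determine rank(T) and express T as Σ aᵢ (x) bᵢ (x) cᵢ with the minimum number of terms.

Lower bound: the mode-2 unfolding of T (rows indexed by j, columns by (i,k) = (0,0), (0,1), (0,2), (1,0), (1,1), (1,2)) is [[20, 13, 11, 16, 10, 6], [15, 9, 3, 18, 10, -2], [12, 9, 15, 0, 2, 14]].
There the 2×2 minor on rows j ∈ {0, 1}, columns (i,k) ∈ {(0,0), (0,1)} is det [[20, 13], [15, 9]] = -15 ≠ 0, so this unfolding has rank ≥ 2; CP rank is at least every unfolding rank, so rank(T) ≥ 2. (Unfolding ranks only ever bound the CP rank from below — rank(T) can be strictly larger than all of them — so the matching upper bound has to come from an explicit 2-term decomposition.)
Upper bound — finding two terms. Write S_k = T[:,:,k] for the frontal slices: S₀ = [[20, 15, 12], [16, 18, 0]], S₁ = [[13, 9, 9], [10, 10, 2]], S₂ = [[11, 3, 15], [6, -2, 14]].
If T = a₁ (x) b₁ (x) c₁ + a₂ (x) b₂ (x) c₂ then each S_k = c₁[k]·a₁b₁ᵀ + c₂[k]·a₂b₂ᵀ. S₀ and S₁ are linearly independent, so a₁b₁ᵀ and a₂b₂ᵀ must span the same plane of matrices: they are the rank-1 matrices of the form x·S₀ + y·S₁.
The 2×2 minor of x·S₀ + y·S₁ on rows {0,1}, columns {0,1} is 120·x² + 140·xy + 40·y² = 20·(3·x + 2·y)(2·x + y), vanishing at (x:y) = (2:-3) and (1:-2).
M₁ = 2·S₀ − 3·S₁ = [[1, 3, -3], [2, 6, -6]] = [1, 2][1, 3, -3]ᵀ and M₂ = S₀ − 2·S₁ = [[-6, -3, -6], [-4, -2, -4]] = −[3, 2][2, 1, 2]ᵀ, so take a₁ = [1, 2], b₁ = [1, 3, -3], a₂ = [3, 2], b₂ = [2, 1, 2].
Each slice is an integer combination of E₁ = a₁b₁ᵀ and E₂ = a₂b₂ᵀ: S₀ = 2·E₁ + 3·E₂, S₁ = E₁ + 2·E₂, S₂ = −E₁ + 2·E₂; reading off coefficients, c₁ = [2, 1, -1] and c₂ = [3, 2, 2].
Hence T = [1, 2] (x) [1, 3, -3] (x) [2, 1, -1] + [3, 2] (x) [2, 1, 2] (x) [3, 2, 2], so rank(T) ≤ 2.
These bounds meet, so rank(T) = 2.

rank(T) = 2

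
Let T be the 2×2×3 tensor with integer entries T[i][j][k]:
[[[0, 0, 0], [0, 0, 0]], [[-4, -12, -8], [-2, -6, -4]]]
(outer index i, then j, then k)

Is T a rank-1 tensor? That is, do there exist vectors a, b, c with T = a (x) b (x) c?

If T = a (x) b (x) c then every fibre of T is a multiple of the corresponding factor, so read the factors off the fibres through the nonzero entry T[1,0,0] = -4.
The mode-1 fibre T[:,0,0] = [0, -4] gives a = [0, 1] (primitive direction); the mode-2 fibre T[1,:,0] = [-4, -2] gives b = [2, 1]; then c[k] = T[1,0,k] / (a[1]·b[0]) = [-4, -12, -8] / 2 = [-2, -6, -4].
Expanding [0, 1] (x) [2, 1] (x) [-2, -6, -4] reproduces all 12 entries of T, so T = [0, 1] (x) [2, 1] (x) [-2, -6, -4] and rank(T) ≤ 1.
Equivalently every frontal slice T[:,:,k] is c[k] times the rank-1 matrix [0, 1] (x) [2, 1]. So T has rank 1 (it is nonzero).

Yes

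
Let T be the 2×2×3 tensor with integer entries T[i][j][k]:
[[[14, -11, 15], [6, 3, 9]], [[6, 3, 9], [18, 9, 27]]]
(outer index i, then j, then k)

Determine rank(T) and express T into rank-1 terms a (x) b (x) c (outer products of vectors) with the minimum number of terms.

rank(T) = 2

Lower bound: the mode-2 unfolding of T (rows indexed by j, columns by (i,k) = (0,0), (0,1), (0,2), (1,0), (1,1), (1,2)) is [[14, -11, 15, 6, 3, 9], [6, 3, 9, 18, 9, 27]].
There the 2×2 minor on rows j ∈ {0, 1}, columns (i,k) ∈ {(0,0), (0,1)} is det [[14, -11], [6, 3]] = 108 ≠ 0, so this unfolding has rank ≥ 2; CP rank is at least every unfolding rank, so rank(T) ≥ 2. (Flattening ranks never certify an upper bound on CP rank; for that we must actually write T with 2 rank-1 terms.)
Upper bound — finding two terms. Write S_k = T[:,:,k] for the frontal slices: S₀ = [[14, 6], [6, 18]], S₁ = [[-11, 3], [3, 9]], S₂ = [[15, 9], [9, 27]].
If T = a₁ (x) b₁ (x) c₁ + a₂ (x) b₂ (x) c₂ then each S_k = c₁[k]·a₁b₁ᵀ + c₂[k]·a₂b₂ᵀ. S₀ and S₁ are linearly independent, so a₁b₁ᵀ and a₂b₂ᵀ must span the same plane of matrices: they are the rank-1 matrices of the form x·S₀ + y·S₁.
det(x·S₀ + y·S₁) is 216·x² − 108·xy − 108·y² = 108·(x − y)(2·x + y), vanishing at (x:y) = (1:1) and (1:-2).
M₁ = S₀ + S₁ = [[3, 9], [9, 27]] = 3·[1, 3][1, 3]ᵀ and M₂ = S₀ − 2·S₁ = [[36, 0], [0, 0]] = 36·[1, 0][1, 0]ᵀ, so take a₁ = [1, 3], b₁ = [1, 3], a₂ = [1, 0], b₂ = [1, 0].
Each slice is an integer combination of E₁ = a₁b₁ᵀ and E₂ = a₂b₂ᵀ: S₀ = 2·E₁ + 12·E₂, S₁ = E₁ − 12·E₂, S₂ = 3·E₁ + 12·E₂; reading off coefficients, c₁ = [2, 1, 3] and c₂ = [12, -12, 12].
Hence T = [1, 3] (x) [1, 3] (x) [2, 1, 3] + [1, 0] (x) [1, 0] (x) [12, -12, 12], so rank(T) ≤ 2.
These bounds meet, so rank(T) = 2.
Check entry T[0,1,0] = 6: (1)·(3)·(2) + (1)·(0)·(12) = 6.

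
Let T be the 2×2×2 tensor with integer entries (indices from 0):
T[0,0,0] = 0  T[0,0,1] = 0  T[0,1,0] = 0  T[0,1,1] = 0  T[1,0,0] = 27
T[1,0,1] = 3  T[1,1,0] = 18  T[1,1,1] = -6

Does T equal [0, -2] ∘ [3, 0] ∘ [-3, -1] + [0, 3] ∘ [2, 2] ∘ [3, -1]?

Reconstruct entry (1,0,0) from the claimed factors: Σₗ aₗ[1]bₗ[0]cₗ[0] = (-2)·(3)·(-3) + (3)·(2)·(3) = 36, but T[1,0,0] = 27. The claim is false.

No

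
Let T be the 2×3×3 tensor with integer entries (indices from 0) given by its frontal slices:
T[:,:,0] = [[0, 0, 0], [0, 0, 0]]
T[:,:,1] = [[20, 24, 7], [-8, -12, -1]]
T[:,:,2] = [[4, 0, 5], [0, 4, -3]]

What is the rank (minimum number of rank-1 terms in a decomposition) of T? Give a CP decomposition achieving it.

rank(T) = 2

Lower bound: the mode-2 unfolding of T (rows indexed by j, columns by (i,k) = (0,0), (0,1), (0,2), (1,0), (1,1), (1,2)) is [[0, 20, 4, 0, -8, 0], [0, 24, 0, 0, -12, 4], [0, 7, 5, 0, -1, -3]].
There the 2×2 minor on rows j ∈ {0, 1}, columns (i,k) ∈ {(0,1), (0,2)} is det [[20, 4], [24, 0]] = -96 ≠ 0, so this unfolding has rank ≥ 2; CP rank is at least every unfolding rank, so rank(T) ≥ 2. (Unfolding ranks only ever bound the CP rank from below — rank(T) can be strictly larger than all of them — so the matching upper bound has to come from an explicit 2-term decomposition.)
Upper bound — finding two terms. Write S_k = T[:,:,k] for the frontal slices: S₀ = [[0, 0, 0], [0, 0, 0]], S₁ = [[20, 24, 7], [-8, -12, -1]], S₂ = [[4, 0, 5], [0, 4, -3]].
If T = a₁ ⊗ b₁ ⊗ c₁ + a₂ ⊗ b₂ ⊗ c₂ then each S_k = c₁[k]·a₁b₁ᵀ + c₂[k]·a₂b₂ᵀ. S₁ and S₂ are linearly independent, so a₁b₁ᵀ and a₂b₂ᵀ must span the same plane of matrices: they are the rank-1 matrices of the form x·S₁ + y·S₂.
The 2×2 minor of x·S₁ + y·S₂ on rows {0,1}, columns {0,1} is −48·x² + 32·xy + 16·y² = (-16)·(x − y)(3·x + y), vanishing at (x:y) = (1:1) and (1:-3).
M₁ = S₁ + S₂ = [[24, 24, 12], [-8, -8, -4]] = 4·[3, -1][2, 2, 1]ᵀ and M₂ = S₁ − 3·S₂ = [[8, 24, -8], [-8, -24, 8]] = 8·[1, -1][1, 3, -1]ᵀ, so take a₁ = [3, -1], b₁ = [2, 2, 1], a₂ = [1, -1], b₂ = [1, 3, -1].
Each slice is an integer combination of E₁ = a₁b₁ᵀ and E₂ = a₂b₂ᵀ: S₀ = 0, S₁ = 3·E₁ + 2·E₂, S₂ = E₁ − 2·E₂; reading off coefficients, c₁ = [0, 3, 1] and c₂ = [0, 2, -2].
Hence T = [3, -1] ⊗ [2, 2, 1] ⊗ [0, 3, 1] + [1, -1] ⊗ [1, 3, -1] ⊗ [0, 2, -2], so rank(T) ≤ 2.
These bounds meet, so rank(T) = 2.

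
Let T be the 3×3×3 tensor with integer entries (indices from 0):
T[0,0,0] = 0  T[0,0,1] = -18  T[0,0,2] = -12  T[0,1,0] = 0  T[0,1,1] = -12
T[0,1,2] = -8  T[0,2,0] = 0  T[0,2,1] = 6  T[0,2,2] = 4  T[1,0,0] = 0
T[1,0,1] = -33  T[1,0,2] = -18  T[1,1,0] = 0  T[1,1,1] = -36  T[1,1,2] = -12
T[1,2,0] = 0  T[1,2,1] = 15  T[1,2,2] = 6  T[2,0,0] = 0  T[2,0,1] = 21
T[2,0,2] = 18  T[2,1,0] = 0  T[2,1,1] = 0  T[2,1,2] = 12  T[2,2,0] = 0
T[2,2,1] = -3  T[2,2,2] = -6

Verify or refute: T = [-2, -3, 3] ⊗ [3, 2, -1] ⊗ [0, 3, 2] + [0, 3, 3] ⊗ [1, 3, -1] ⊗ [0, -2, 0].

Reconstruct entrywise from the claimed factors. For example, T[2,1,0] = 0 and Σₗ aₗ[2]bₗ[1]cₗ[0] = (3)·(2)·(0) + (3)·(3)·(0) = 0; checking all 27 entries, every one matches. The claim holds.

Yes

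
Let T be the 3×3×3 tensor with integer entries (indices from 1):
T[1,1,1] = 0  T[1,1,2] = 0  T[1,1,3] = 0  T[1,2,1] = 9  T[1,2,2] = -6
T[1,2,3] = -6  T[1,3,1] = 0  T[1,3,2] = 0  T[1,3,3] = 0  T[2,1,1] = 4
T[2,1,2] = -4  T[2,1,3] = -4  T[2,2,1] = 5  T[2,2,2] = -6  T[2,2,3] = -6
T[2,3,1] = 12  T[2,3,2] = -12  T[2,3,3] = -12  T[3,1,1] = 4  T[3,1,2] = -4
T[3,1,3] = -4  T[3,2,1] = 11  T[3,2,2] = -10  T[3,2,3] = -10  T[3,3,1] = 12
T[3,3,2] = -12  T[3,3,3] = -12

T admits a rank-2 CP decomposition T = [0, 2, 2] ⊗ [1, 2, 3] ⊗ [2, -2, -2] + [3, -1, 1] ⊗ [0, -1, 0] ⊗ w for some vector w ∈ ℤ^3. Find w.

w = [-3, 2, 2]

Subtract the known terms from T to get the rank-1 residual R = [3, -1, 1] ⊗ [0, -1, 0] ⊗ w, so R[i,j,k] = a[i]·b[j]·w[k]. Pick indices with nonzero a[1]·b[2] = (3)·(-1) = -3. Only the fibre through (1,2,·) is needed: R[1,2,:] = T[1,2,:] − Σₗ aₗ[1]bₗ[2]cₗ = [9, -6, -6] − (0)·(2)·[2, -2, -2] = [9, -6, -6]. Then w[k] = R[1,2,k] / -3 for each k, giving w = [9, -6, -6] / -3 = [-3, 2, 2].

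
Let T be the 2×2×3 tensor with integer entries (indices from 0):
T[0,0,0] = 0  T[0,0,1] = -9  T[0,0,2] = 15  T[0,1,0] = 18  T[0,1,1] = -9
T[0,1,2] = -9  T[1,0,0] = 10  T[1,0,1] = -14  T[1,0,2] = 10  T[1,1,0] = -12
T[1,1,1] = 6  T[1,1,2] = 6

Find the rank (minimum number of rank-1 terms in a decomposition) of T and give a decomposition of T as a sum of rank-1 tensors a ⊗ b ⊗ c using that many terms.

rank(T) = 2

Lower bound: the mode-2 unfolding of T (rows indexed by j, columns by (i,k) = (0,0), (0,1), (0,2), (1,0), (1,1), (1,2)) is [[0, -9, 15, 10, -14, 10], [18, -9, -9, -12, 6, 6]].
There the 2×2 minor on rows j ∈ {0, 1}, columns (i,k) ∈ {(0,0), (0,1)} is det [[0, -9], [18, -9]] = 162 ≠ 0, so this unfolding has rank ≥ 2; CP rank is at least every unfolding rank, so rank(T) ≥ 2. (Flattening ranks never certify an upper bound on CP rank; for that we must actually write T with 2 rank-1 terms.)
Upper bound — finding two terms. Write S_k = T[:,:,k] for the frontal slices: S₀ = [[0, 18], [10, -12]], S₁ = [[-9, -9], [-14, 6]], S₂ = [[15, -9], [10, 6]].
If T = a₁ ⊗ b₁ ⊗ c₁ + a₂ ⊗ b₂ ⊗ c₂ then each S_k = c₁[k]·a₁b₁ᵀ + c₂[k]·a₂b₂ᵀ. S₀ and S₁ are linearly independent, so a₁b₁ᵀ and a₂b₂ᵀ must span the same plane of matrices: they are the rank-1 matrices of the form x·S₀ + y·S₁.
det(x·S₀ + y·S₁) is −180·x² + 450·xy − 180·y² = (-90)·(x − 2·y)(2·x − y), vanishing at (x:y) = (2:1) and (1:2).
M₁ = 2·S₀ + S₁ = [[-9, 27], [6, -18]] = (-3)·[3, -2][1, -3]ᵀ and M₂ = S₀ + 2·S₁ = [[-18, 0], [-18, 0]] = (-18)·[1, 1][1, 0]ᵀ, so take a₁ = [3, -2], b₁ = [1, -3], a₂ = [1, 1], b₂ = [1, 0].
Each slice is an integer combination of E₁ = a₁b₁ᵀ and E₂ = a₂b₂ᵀ: S₀ = −2·E₁ + 6·E₂, S₁ = E₁ − 12·E₂, S₂ = E₁ + 12·E₂; reading off coefficients, c₁ = [-2, 1, 1] and c₂ = [6, -12, 12].
Hence T = [3, -2] ⊗ [1, -3] ⊗ [-2, 1, 1] + [1, 1] ⊗ [1, 0] ⊗ [6, -12, 12], so rank(T) ≤ 2.
These bounds meet, so rank(T) = 2.
Check entry T[1,1,0] = -12: (-2)·(-3)·(-2) + (1)·(0)·(6) = -12.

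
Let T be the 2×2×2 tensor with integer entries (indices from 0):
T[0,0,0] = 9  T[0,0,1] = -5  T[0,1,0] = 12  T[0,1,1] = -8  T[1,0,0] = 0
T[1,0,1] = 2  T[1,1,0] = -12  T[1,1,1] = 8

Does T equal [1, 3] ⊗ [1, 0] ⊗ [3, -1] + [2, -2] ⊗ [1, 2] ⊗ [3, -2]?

No

Reconstruct entry (1,0,0) from the claimed factors: Σₗ aₗ[1]bₗ[0]cₗ[0] = (3)·(1)·(3) + (-2)·(1)·(3) = 3, but T[1,0,0] = 0. The claim is false.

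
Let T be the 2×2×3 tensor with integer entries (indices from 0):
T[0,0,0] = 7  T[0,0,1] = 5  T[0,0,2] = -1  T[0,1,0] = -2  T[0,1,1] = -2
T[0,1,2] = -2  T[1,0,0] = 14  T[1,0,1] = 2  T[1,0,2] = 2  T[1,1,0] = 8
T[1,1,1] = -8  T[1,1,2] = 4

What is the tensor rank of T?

Lower bound: the mode-3 unfolding of T (rows indexed by k, columns by (i,j) = (0,0), (0,1), (1,0), (1,1)) is [[7, -2, 14, 8], [5, -2, 2, -8], [-1, -2, 2, 4]].
There the 3×3 minor on rows k ∈ {0, 1, 2}, columns (i,j) ∈ {(0,0), (0,1), (1,0)} is det [[7, -2, 14], [5, -2, 2], [-1, -2, 2]] = -144 ≠ 0, so this unfolding has rank ≥ 3; CP rank is at least every unfolding rank, so rank(T) ≥ 3. (This is only a lower bound: in general the CP rank may exceed every unfolding rank, so we still need to exhibit 3 rank-1 terms summing to T.)
Upper bound: T is a sum of 3 rank-1 terms, T = [1, -2] ⊗ [1, 2] ⊗ [-1, 1, -1] + [1, 1] ⊗ [1, -1] ⊗ [4, 4, 0] + [1, 2] ⊗ [1, 1] ⊗ [4, 0, 0] (written with every a and b primitive with positive leading entry and the scale carried by c; CP decompositions are not unique, and this one is verified by expanding entrywise), so rank(T) ≤ 3.
These bounds meet, so rank(T) = 3.
Check entry T[0,1,0] = -2: (1)·(2)·(-1) + (1)·(-1)·(4) + (1)·(1)·(4) = -2.

3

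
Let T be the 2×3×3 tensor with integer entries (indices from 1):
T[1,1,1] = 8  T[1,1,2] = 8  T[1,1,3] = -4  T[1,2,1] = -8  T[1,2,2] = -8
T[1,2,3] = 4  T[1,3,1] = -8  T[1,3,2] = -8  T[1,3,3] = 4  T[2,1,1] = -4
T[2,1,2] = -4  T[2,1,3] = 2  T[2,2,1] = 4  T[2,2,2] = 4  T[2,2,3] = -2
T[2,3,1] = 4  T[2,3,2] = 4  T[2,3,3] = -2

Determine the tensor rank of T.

1

Lower bound: T ≠ 0 (e.g. T[1,1,1] = 8), so rank(T) ≥ 1.
Upper bound: if T = a ⊗ b ⊗ c then every fibre of T is a multiple of the corresponding factor, so read the factors off the fibres through the nonzero entry T[1,1,1] = 8.
The mode-1 fibre T[:,1,1] = [8, -4] gives a = (2, -1) (primitive direction); the mode-2 fibre T[1,:,1] = [8, -8, -8] gives b = (1, -1, -1); then c[k] = T[1,1,k] / (a[1]·b[1]) = [8, 8, -4] / 2 = (4, 4, -2).
Expanding (2, -1) ⊗ (1, -1, -1) ⊗ (4, 4, -2) reproduces all 18 entries of T, so T = (2, -1) ⊗ (1, -1, -1) ⊗ (4, 4, -2) and rank(T) ≤ 1.
These bounds meet, so rank(T) = 1.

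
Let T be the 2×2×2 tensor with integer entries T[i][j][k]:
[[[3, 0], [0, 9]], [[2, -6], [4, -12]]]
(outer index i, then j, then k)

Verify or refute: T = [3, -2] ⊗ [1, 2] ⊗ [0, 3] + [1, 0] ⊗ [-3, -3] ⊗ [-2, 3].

Reconstruct entry (0,0,0) from the claimed factors: Σₗ aₗ[0]bₗ[0]cₗ[0] = (3)·(1)·(0) + (1)·(-3)·(-2) = 6, but T[0,0,0] = 3. The claim is false.

No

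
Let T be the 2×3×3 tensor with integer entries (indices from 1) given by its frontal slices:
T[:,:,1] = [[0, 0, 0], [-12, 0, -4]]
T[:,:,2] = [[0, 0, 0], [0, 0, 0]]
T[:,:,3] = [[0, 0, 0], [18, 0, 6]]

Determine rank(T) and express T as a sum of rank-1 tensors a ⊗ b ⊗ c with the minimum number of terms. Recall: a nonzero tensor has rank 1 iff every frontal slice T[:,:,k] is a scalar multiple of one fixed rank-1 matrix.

Lower bound: T ≠ 0 (e.g. T[2,1,1] = -12), so rank(T) ≥ 1.
Upper bound: if T = a ⊗ b ⊗ c then every fibre of T is a multiple of the corresponding factor, so read the factors off the fibres through the nonzero entry T[2,1,1] = -12.
The mode-1 fibre T[:,1,1] = [0, -12] gives a = [0, 1] (primitive direction); the mode-2 fibre T[2,:,1] = [-12, 0, -4] gives b = [3, 0, 1]; then c[k] = T[2,1,k] / (a[2]·b[1]) = [-12, 0, 18] / 3 = [-4, 0, 6].
Expanding [0, 1] ⊗ [3, 0, 1] ⊗ [-4, 0, 6] reproduces all 18 entries of T, so T = [0, 1] ⊗ [3, 0, 1] ⊗ [-4, 0, 6] and rank(T) ≤ 1.
These bounds meet, so rank(T) = 1.

rank(T) = 1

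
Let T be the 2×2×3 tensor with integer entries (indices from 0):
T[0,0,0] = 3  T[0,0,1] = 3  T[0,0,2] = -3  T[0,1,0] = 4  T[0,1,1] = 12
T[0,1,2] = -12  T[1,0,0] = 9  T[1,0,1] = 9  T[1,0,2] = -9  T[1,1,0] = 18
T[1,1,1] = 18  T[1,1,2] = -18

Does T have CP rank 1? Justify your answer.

The mode-2 unfolding of T (rows indexed by j, columns by (i,k) = (0,0), (0,1), (0,2), (1,0), (1,1), (1,2)) is [[3, 3, -3, 9, 9, -9], [4, 12, -12, 18, 18, -18]].
There the 2×2 minor on rows j ∈ {0, 1}, columns (i,k) ∈ {(0,0), (0,1)} is det [[3, 3], [4, 12]] = 24 ≠ 0, so this unfolding has rank ≥ 2; CP rank is at least every unfolding rank, so rank(T) ≥ 2.
In particular rank(T) ≥ 2 > 1, so T is not rank-1.

No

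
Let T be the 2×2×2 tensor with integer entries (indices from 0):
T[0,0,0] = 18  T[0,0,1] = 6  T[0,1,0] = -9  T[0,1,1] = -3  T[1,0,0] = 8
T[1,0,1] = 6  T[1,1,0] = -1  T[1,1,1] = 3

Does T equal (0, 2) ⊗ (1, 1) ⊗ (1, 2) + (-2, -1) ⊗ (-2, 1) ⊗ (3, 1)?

Reconstruct entry (0,0,0) from the claimed factors: Σₗ aₗ[0]bₗ[0]cₗ[0] = (0)·(1)·(1) + (-2)·(-2)·(3) = 12, but T[0,0,0] = 18. The claim is false.

No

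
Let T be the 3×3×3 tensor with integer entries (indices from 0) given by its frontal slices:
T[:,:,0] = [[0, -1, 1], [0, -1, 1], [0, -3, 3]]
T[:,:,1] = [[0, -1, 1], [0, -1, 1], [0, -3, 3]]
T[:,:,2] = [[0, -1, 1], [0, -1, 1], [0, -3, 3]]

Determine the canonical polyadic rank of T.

Lower bound: T ≠ 0 (e.g. T[0,1,0] = -1), so rank(T) ≥ 1.
Upper bound: the mode-1 fibre T[:,1,0] = [-1, -1, -3] gives a = (1, 1, 3) (primitive direction); the mode-2 fibre T[0,:,0] = [0, -1, 1] gives b = (0, 1, -1); then c[k] = T[0,1,k] / (a[0]·b[1]) = [-1, -1, -1] / 1 = (-1, -1, -1).
Expanding (1, 1, 3) ⊗ (0, 1, -1) ⊗ (-1, -1, -1) reproduces all 27 entries of T, so T = (1, 1, 3) ⊗ (0, 1, -1) ⊗ (-1, -1, -1) and rank(T) ≤ 1.
These bounds meet, so rank(T) = 1.

1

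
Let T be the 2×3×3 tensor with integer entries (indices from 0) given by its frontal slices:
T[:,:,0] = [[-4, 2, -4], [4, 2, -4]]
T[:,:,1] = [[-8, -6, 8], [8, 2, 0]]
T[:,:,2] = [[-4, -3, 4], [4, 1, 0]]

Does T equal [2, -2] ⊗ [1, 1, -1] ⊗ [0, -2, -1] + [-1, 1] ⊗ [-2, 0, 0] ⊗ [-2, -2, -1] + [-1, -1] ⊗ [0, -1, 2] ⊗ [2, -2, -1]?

Reconstruct entrywise from the claimed factors. For example, T[0,2,2] = 4 and Σₗ aₗ[0]bₗ[2]cₗ[2] = (2)·(-1)·(-1) + (-1)·(0)·(-1) + (-1)·(2)·(-1) = 4; checking all 18 entries, every one matches. The claim holds.

Yes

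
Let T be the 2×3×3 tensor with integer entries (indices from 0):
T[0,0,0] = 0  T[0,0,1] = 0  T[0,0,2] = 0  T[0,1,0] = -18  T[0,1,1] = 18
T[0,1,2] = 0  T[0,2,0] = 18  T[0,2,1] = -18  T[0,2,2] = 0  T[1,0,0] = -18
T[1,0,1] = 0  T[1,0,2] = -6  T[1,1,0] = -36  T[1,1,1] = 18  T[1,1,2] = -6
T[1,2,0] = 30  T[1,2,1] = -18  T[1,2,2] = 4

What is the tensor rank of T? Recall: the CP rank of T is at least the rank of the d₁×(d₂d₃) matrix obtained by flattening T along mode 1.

Lower bound: in the mode-3 unfolding of T (rows indexed by k, columns by (i,j)) the 2×2 minor on rows k ∈ {0, 1}, columns (i,j) ∈ {(0,1), (1,0)} is det [[-18, -18], [18, 0]] = 324 ≠ 0, so that unfolding has rank ≥ 2 and hence rank(T) ≥ 2 (CP rank is at least every unfolding rank, though it can be larger).
Upper bound: with S_k = T[:,:,k], the two rank-1 terms a₁b₁ᵀ, a₂b₂ᵀ are the rank-1 members of the pencil x·S₀ + y·S₁.
The 2×2 minor of x·S₀ + y·S₁ on rows {0,1}, columns {0,1} is −324·x² + 324·xy = (-324)·(x − y)(x), vanishing at (x:y) = (1:1) and (0:1).
M₁ = S₀ + S₁ = [[0, 0, 0], [-18, -18, 12]] = (-6)·(0, 1)(3, 3, -2)ᵀ and M₂ = S₁ = [[0, 18, -18], [0, 18, -18]] = 18·(1, 1)(0, 1, -1)ᵀ, so take a₁ = (0, 1), b₁ = (3, 3, -2), a₂ = (1, 1), b₂ = (0, 1, -1).
Each slice is an integer combination of E₁ = a₁b₁ᵀ and E₂ = a₂b₂ᵀ: S₀ = −6·E₁ − 18·E₂, S₁ = 18·E₂, S₂ = −2·E₁; reading off coefficients, c₁ = (-6, 0, -2) and c₂ = (-18, 18, 0).
Hence T = (0, 1) ⊗ (3, 3, -2) ⊗ (-6, 0, -2) + (1, 1) ⊗ (0, 1, -1) ⊗ (-18, 18, 0), so rank(T) ≤ 2.
These bounds meet, so rank(T) = 2.

2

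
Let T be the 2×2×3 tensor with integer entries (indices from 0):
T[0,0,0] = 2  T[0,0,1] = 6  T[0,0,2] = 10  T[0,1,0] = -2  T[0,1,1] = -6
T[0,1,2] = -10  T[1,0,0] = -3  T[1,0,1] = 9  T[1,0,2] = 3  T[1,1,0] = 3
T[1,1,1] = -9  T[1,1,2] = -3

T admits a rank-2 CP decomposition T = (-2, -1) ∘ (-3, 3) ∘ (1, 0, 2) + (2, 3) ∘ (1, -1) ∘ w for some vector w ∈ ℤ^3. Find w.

w = (-2, 3, -1)

Subtract the known terms from T to get the rank-1 residual R = (2, 3) ∘ (1, -1) ∘ w, so R[i,j,k] = a[i]·b[j]·w[k]. Pick indices with nonzero a[0]·b[0] = (2)·(1) = 2. Only the fibre through (0,0,·) is needed: R[0,0,:] = T[0,0,:] − Σₗ aₗ[0]bₗ[0]cₗ = [2, 6, 10] − (-2)·(-3)·(1, 0, 2) = [-4, 6, -2]. Then w[k] = R[0,0,k] / 2 for each k, giving w = [-4, 6, -2] / 2 = (-2, 3, -1).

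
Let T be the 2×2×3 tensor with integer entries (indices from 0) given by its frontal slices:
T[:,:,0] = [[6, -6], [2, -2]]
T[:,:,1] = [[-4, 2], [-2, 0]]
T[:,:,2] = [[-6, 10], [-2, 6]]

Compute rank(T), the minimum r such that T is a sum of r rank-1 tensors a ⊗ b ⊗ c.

3

Lower bound: the mode-3 unfolding of T (rows indexed by k, columns by (i,j) = (0,0), (0,1), (1,0), (1,1)) is [[6, -6, 2, -2], [-4, 2, -2, 0], [-6, 10, -2, 6]].
There the 3×3 minor on rows k ∈ {0, 1, 2}, columns (i,j) ∈ {(0,0), (0,1), (1,0)} is det [[6, -6, 2], [-4, 2, -2], [-6, 10, -2]] = 16 ≠ 0, so this unfolding has rank ≥ 3; CP rank is at least every unfolding rank, so rank(T) ≥ 3. (Flattening ranks never certify an upper bound on CP rank; for that we must actually write T with 3 rank-1 terms.)
Upper bound: T is a sum of 3 rank-1 terms, T = [1, 1] ⊗ [0, 1] ⊗ [0, -2, 4] + [1, 1] ⊗ [1, -1] ⊗ [-2, 0, 2] + [2, 1] ⊗ [1, -1] ⊗ [4, -2, -4] (written with every a and b primitive with positive leading entry and the scale carried by c; CP decompositions are not unique, and this one is verified by expanding entrywise), so rank(T) ≤ 3.
These bounds meet, so rank(T) = 3.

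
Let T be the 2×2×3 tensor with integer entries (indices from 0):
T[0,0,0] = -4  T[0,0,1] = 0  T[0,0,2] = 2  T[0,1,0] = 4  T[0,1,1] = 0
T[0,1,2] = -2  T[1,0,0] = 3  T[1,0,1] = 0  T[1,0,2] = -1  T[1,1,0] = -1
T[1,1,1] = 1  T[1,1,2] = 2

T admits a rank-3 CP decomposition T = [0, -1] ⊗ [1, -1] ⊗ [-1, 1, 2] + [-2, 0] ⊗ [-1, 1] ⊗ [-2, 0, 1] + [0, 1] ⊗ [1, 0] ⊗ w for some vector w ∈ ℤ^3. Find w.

w = [2, 1, 1]

Subtract the known terms from T to get the rank-1 residual R = [0, 1] ⊗ [1, 0] ⊗ w, so R[i,j,k] = a[i]·b[j]·w[k]. Pick indices with nonzero a[1]·b[0] = (1)·(1) = 1. Only the fibre through (1,0,·) is needed: R[1,0,:] = T[1,0,:] − Σₗ aₗ[1]bₗ[0]cₗ = [3, 0, -1] − (-1)·(1)·[-1, 1, 2] − (0)·(-1)·[-2, 0, 1] = [2, 1, 1]. Then w[k] = R[1,0,k] / 1 for each k, giving w = [2, 1, 1] / 1 = [2, 1, 1].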